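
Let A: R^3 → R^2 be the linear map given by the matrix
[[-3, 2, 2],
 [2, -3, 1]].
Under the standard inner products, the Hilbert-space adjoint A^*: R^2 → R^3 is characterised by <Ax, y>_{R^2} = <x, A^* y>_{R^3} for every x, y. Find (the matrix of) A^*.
A^* = A^T =
[[-3, 2],
 [2, -3],
 [2, 1]]

For real matrices with standard dot products, the defining identity <Ax, y> = <x, A^* y> gives (Ax)^T y = x^T (A^*) y, i.e. x^T A^T y = x^T (A^*) y. Since this holds for all x, y, we must have A^* = A^T. Therefore
A^* =
[[-3, 2],
 [2, -3],
 [2, 1]].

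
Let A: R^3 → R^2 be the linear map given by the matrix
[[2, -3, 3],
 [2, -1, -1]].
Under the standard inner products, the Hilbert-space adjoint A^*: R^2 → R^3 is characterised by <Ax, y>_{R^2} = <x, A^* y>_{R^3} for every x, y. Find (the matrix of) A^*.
A^* = A^T =
[[2, 2],
 [-3, -1],
 [3, -1]]

For real matrices with standard dot products, the defining identity <Ax, y> = <x, A^* y> gives (Ax)^T y = x^T (A^*) y, i.e. x^T A^T y = x^T (A^*) y. Since this holds for all x, y, we must have A^* = A^T. Therefore
A^* =
[[2, 2],
 [-3, -1],
 [3, -1]].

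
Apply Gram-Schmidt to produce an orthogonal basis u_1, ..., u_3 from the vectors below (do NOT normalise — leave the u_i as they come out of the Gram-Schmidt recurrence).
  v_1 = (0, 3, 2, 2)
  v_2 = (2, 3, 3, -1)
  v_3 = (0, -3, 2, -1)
Orthogonal basis:
  u_1 = (0, 3, 2, 2)
  u_2 = (2, 12/17, 25/17, -43/17)
  u_3 = (-19/37, -72/37, 181/74, 35/74)

Apply the Gram-Schmidt recurrence
  u_1 = v_1
  u_i = v_i − Σ_{j<i} ((v_i · u_j) / (u_j · u_j)) · u_j.

Step by step this gives:
  u_1 = (0, 3, 2, 2)
  u_2 = (2, 12/17, 25/17, -43/17)
  u_3 = (-19/37, -72/37, 181/74, 35/74)

Orthogonality check:
  u_2 · u_1 = 0 (should be 0)
  u_3 · u_1 = 0 (should be 0)
  u_3 · u_2 = 0 (should be 0)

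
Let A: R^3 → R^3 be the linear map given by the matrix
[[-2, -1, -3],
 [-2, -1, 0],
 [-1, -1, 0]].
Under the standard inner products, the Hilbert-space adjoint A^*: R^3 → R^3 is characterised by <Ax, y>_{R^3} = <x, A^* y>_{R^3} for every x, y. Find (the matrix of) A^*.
A^* = A^T =
[[-2, -2, -1],
 [-1, -1, -1],
 [-3, 0, 0]]

For real matrices with standard dot products, the defining identity <Ax, y> = <x, A^* y> gives (Ax)^T y = x^T (A^*) y, i.e. x^T A^T y = x^T (A^*) y. Since this holds for all x, y, we must have A^* = A^T. Therefore
A^* =
[[-2, -2, -1],
 [-1, -1, -1],
 [-3, 0, 0]].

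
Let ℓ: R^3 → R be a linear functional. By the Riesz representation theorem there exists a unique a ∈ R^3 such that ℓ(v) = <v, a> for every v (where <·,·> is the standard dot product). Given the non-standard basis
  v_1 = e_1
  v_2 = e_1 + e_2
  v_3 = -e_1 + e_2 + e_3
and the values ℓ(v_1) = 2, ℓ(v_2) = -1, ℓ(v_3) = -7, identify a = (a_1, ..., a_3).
a = (2, -3, -2)

Write a = (a_1, ..., a_3) in the standard basis. For each basis vector v_i, ℓ(v_i) = <v_i, a> is a linear equation in the a_j's. Collect the n equations into a matrix system V a = ℓ, where row i of V is v_i (expressed in the standard basis). Since V is invertible (lower-triangular with 1s on the diagonal, up to permutation), solve by back-substitution:
  V =
[[1, 0, 0],
 [1, 1, 0],
 [-1, 1, 1]]
  V a = (2, -1, -7)
Solving gives a = (2, -3, -2).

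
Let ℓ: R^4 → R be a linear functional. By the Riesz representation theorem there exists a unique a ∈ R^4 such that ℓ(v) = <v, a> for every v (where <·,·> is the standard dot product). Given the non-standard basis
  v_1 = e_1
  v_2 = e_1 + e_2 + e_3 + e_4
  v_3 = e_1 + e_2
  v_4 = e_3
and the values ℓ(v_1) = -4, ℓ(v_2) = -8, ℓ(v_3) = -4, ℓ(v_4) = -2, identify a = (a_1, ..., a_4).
a = (-4, 0, -2, -2)

Write a = (a_1, ..., a_4) in the standard basis. For each basis vector v_i, ℓ(v_i) = <v_i, a> is a linear equation in the a_j's. Collect the n equations into a matrix system V a = ℓ, where row i of V is v_i (expressed in the standard basis). Since V is invertible (lower-triangular with 1s on the diagonal, up to permutation), solve by back-substitution:
  V =
[[1, 0, 0, 0],
 [1, 1, 1, 1],
 [1, 1, 0, 0],
 [0, 0, 1, 0]]
  V a = (-4, -8, -4, -2)
Solving gives a = (-4, 0, -2, -2).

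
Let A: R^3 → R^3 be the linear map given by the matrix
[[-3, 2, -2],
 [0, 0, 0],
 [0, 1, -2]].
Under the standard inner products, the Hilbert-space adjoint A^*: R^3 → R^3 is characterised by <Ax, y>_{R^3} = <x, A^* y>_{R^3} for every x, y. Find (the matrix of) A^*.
A^* = A^T =
[[-3, 0, 0],
 [2, 0, 1],
 [-2, 0, -2]]

For real matrices with standard dot products, the defining identity <Ax, y> = <x, A^* y> gives (Ax)^T y = x^T (A^*) y, i.e. x^T A^T y = x^T (A^*) y. Since this holds for all x, y, we must have A^* = A^T. Therefore
A^* =
[[-3, 0, 0],
 [2, 0, 1],
 [-2, 0, -2]].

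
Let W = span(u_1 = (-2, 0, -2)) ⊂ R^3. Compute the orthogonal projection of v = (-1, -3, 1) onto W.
proj_W(v) = (0, 0, 0)

Set up U = [u_1 | ... | u_1] ∈ R^(3×1). The projector onto W = col(U) is P = U (U^T U)^(-1) U^T.
Compute U^T U =
  [8],
and U^T v = (0).
Solve U^T U · c = U^T v for the coefficients: c = (0). The projection is proj_W(v) = U c.
Check: (v - proj_W(v)) · u_1 = 0  (should be 0).
Result: proj_W(v) = (0, 0, 0).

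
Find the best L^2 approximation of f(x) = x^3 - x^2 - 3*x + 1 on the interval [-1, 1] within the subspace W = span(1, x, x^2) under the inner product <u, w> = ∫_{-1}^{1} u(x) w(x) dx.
g(x) = -x^2 - 12*x/5 + 1

The best approximation g ∈ W is the orthogonal projection of f onto W. Writing g = a_0 + a_1 x + a_2 x^2, the coefficients solve the normal equations G · a = b where
  G_{ij} = <φ_i, φ_j> and b_i = <f, φ_i>, with φ_0 = 1, φ_1 = x, φ_2 = x^2.
G =
  [2, 0, 2/3]
  [0, 2/3, 0]
  [2/3, 0, 2/5],
b = (4/3, -8/5, 4/15).
Solving gives a_0 = 1, a_1 = -12/5, a_2 = -1, so
  g(x) = -x^2 - 12*x/5 + 1.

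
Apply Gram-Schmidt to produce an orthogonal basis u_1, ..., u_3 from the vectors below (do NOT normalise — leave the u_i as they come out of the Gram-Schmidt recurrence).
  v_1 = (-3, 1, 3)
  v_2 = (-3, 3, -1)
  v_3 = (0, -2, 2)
Orthogonal basis:
  u_1 = (-3, 1, 3)
  u_2 = (-30/19, 48/19, -46/19)
  u_3 = (-3/7, -18/35, -9/35)

Apply the Gram-Schmidt recurrence
  u_1 = v_1
  u_i = v_i − Σ_{j<i} ((v_i · u_j) / (u_j · u_j)) · u_j.

Step by step this gives:
  u_1 = (-3, 1, 3)
  u_2 = (-30/19, 48/19, -46/19)
  u_3 = (-3/7, -18/35, -9/35)

Orthogonality check:
  u_2 · u_1 = 0 (should be 0)
  u_3 · u_1 = 0 (should be 0)
  u_3 · u_2 = 0 (should be 0)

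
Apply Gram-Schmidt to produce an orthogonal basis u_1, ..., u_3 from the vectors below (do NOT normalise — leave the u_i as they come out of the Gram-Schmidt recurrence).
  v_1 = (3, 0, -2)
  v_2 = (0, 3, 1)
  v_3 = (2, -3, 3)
Orthogonal basis:
  u_1 = (3, 0, -2)
  u_2 = (6/13, 3, 9/13)
  u_3 = (16/7, -8/7, 24/7)

Apply the Gram-Schmidt recurrence
  u_1 = v_1
  u_i = v_i − Σ_{j<i} ((v_i · u_j) / (u_j · u_j)) · u_j.

Step by step this gives:
  u_1 = (3, 0, -2)
  u_2 = (6/13, 3, 9/13)
  u_3 = (16/7, -8/7, 24/7)

Orthogonality check:
  u_2 · u_1 = 0 (should be 0)
  u_3 · u_1 = 0 (should be 0)
  u_3 · u_2 = 0 (should be 0)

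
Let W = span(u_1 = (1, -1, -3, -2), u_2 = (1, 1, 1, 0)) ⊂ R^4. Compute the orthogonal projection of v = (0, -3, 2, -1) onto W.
proj_W(v) = (-2/3, -1/3, 0, 1/3)

Set up U = [u_1 | ... | u_2] ∈ R^(4×2). The projector onto W = col(U) is P = U (U^T U)^(-1) U^T.
Compute U^T U =
  [15, -3]
  [-3, 3],
and U^T v = (-1, -1).
Solve U^T U · c = U^T v for the coefficients: c = (-1/6, -1/2). The projection is proj_W(v) = U c.
Check: (v - proj_W(v)) · u_1 = 0  (should be 0).
Check: (v - proj_W(v)) · u_2 = 0  (should be 0).
Result: proj_W(v) = (-2/3, -1/3, 0, 1/3).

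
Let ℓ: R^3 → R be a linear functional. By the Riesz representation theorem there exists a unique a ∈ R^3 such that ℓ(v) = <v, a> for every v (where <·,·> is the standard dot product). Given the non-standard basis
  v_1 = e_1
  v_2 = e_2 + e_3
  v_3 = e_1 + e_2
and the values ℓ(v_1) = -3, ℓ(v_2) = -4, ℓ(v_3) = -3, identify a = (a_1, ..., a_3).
a = (-3, 0, -4)

Write a = (a_1, ..., a_3) in the standard basis. For each basis vector v_i, ℓ(v_i) = <v_i, a> is a linear equation in the a_j's. Collect the n equations into a matrix system V a = ℓ, where row i of V is v_i (expressed in the standard basis). Since V is invertible (lower-triangular with 1s on the diagonal, up to permutation), solve by back-substitution:
  V =
[[1, 0, 0],
 [0, 1, 1],
 [1, 1, 0]]
  V a = (-3, -4, -3)
Solving gives a = (-3, 0, -4).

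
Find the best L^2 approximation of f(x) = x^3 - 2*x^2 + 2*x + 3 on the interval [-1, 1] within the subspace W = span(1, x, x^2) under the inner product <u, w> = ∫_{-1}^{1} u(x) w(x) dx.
g(x) = -2*x^2 + 13*x/5 + 3

The best approximation g ∈ W is the orthogonal projection of f onto W. Writing g = a_0 + a_1 x + a_2 x^2, the coefficients solve the normal equations G · a = b where
  G_{ij} = <φ_i, φ_j> and b_i = <f, φ_i>, with φ_0 = 1, φ_1 = x, φ_2 = x^2.
G =
  [2, 0, 2/3]
  [0, 2/3, 0]
  [2/3, 0, 2/5],
b = (14/3, 26/15, 6/5).
Solving gives a_0 = 3, a_1 = 13/5, a_2 = -2, so
  g(x) = -2*x^2 + 13*x/5 + 3.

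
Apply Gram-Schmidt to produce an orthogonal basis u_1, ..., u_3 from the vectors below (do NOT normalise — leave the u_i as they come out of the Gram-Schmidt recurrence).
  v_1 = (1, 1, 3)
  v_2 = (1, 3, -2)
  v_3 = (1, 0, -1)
Orthogonal basis:
  u_1 = (1, 1, 3)
  u_2 = (13/11, 35/11, -16/11)
  u_3 = (143/150, -13/30, -13/75)

Apply the Gram-Schmidt recurrence
  u_1 = v_1
  u_i = v_i − Σ_{j<i} ((v_i · u_j) / (u_j · u_j)) · u_j.

Step by step this gives:
  u_1 = (1, 1, 3)
  u_2 = (13/11, 35/11, -16/11)
  u_3 = (143/150, -13/30, -13/75)

Orthogonality check:
  u_2 · u_1 = 0 (should be 0)
  u_3 · u_1 = 0 (should be 0)
  u_3 · u_2 = 0 (should be 0)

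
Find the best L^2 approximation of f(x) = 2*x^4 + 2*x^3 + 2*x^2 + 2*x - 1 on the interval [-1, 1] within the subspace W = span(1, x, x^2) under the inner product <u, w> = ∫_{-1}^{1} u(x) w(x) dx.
g(x) = 26*x^2/7 + 16*x/5 - 41/35

The best approximation g ∈ W is the orthogonal projection of f onto W. Writing g = a_0 + a_1 x + a_2 x^2, the coefficients solve the normal equations G · a = b where
  G_{ij} = <φ_i, φ_j> and b_i = <f, φ_i>, with φ_0 = 1, φ_1 = x, φ_2 = x^2.
G =
  [2, 0, 2/3]
  [0, 2/3, 0]
  [2/3, 0, 2/5],
b = (2/15, 32/15, 74/105).
Solving gives a_0 = -41/35, a_1 = 16/5, a_2 = 26/7, so
  g(x) = 26*x^2/7 + 16*x/5 - 41/35.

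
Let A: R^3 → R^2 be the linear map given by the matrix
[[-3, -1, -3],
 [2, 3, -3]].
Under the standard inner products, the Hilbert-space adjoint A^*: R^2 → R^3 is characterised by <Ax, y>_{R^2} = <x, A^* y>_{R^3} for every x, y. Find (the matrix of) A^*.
A^* = A^T =
[[-3, 2],
 [-1, 3],
 [-3, -3]]

For real matrices with standard dot products, the defining identity <Ax, y> = <x, A^* y> gives (Ax)^T y = x^T (A^*) y, i.e. x^T A^T y = x^T (A^*) y. Since this holds for all x, y, we must have A^* = A^T. Therefore
A^* =
[[-3, 2],
 [-1, 3],
 [-3, -3]].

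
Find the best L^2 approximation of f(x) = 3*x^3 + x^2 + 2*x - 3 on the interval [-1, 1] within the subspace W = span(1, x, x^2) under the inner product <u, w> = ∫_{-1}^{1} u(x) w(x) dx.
g(x) = x^2 + 19*x/5 - 3

The best approximation g ∈ W is the orthogonal projection of f onto W. Writing g = a_0 + a_1 x + a_2 x^2, the coefficients solve the normal equations G · a = b where
  G_{ij} = <φ_i, φ_j> and b_i = <f, φ_i>, with φ_0 = 1, φ_1 = x, φ_2 = x^2.
G =
  [2, 0, 2/3]
  [0, 2/3, 0]
  [2/3, 0, 2/5],
b = (-16/3, 38/15, -8/5).
Solving gives a_0 = -3, a_1 = 19/5, a_2 = 1, so
  g(x) = x^2 + 19*x/5 - 3.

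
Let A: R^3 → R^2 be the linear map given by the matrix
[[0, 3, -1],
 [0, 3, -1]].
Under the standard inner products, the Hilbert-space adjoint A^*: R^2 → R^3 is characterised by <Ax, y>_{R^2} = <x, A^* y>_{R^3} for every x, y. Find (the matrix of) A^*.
A^* = A^T =
[[0, 0],
 [3, 3],
 [-1, -1]]

For real matrices with standard dot products, the defining identity <Ax, y> = <x, A^* y> gives (Ax)^T y = x^T (A^*) y, i.e. x^T A^T y = x^T (A^*) y. Since this holds for all x, y, we must have A^* = A^T. Therefore
A^* =
[[0, 0],
 [3, 3],
 [-1, -1]].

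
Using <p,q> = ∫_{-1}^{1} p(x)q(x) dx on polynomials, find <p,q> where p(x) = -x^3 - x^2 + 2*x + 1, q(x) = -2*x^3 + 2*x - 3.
<p,q> = -332/105

Expand the product: p(x)·q(x) = 2*x^6 + 2*x^5 - 6*x^4 - x^3 + 7*x^2 - 4*x - 3.
∫_{-1}^{1} of each monomial x^k gives [2/(k+1) if k even, 0 if k odd]. Integrating term-by-term (or equivalently evaluating the antiderivative F(x) = 2*x^7/7 + x^6/3 - 6*x^5/5 - x^4/4 + 7*x^3/3 - 2*x^2 - 3*x at the endpoints):
  F(1) − F(−1) = -1469/420 − (-47/140) = -332/105.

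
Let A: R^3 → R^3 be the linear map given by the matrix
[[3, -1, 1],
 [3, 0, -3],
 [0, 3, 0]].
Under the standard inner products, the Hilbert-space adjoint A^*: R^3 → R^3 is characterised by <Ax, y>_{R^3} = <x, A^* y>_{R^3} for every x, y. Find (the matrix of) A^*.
A^* = A^T =
[[3, 3, 0],
 [-1, 0, 3],
 [1, -3, 0]]

For real matrices with standard dot products, the defining identity <Ax, y> = <x, A^* y> gives (Ax)^T y = x^T (A^*) y, i.e. x^T A^T y = x^T (A^*) y. Since this holds for all x, y, we must have A^* = A^T. Therefore
A^* =
[[3, 3, 0],
 [-1, 0, 3],
 [1, -3, 0]].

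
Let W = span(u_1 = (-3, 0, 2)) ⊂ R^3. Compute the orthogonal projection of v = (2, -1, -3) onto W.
proj_W(v) = (36/13, 0, -24/13)

Set up U = [u_1 | ... | u_1] ∈ R^(3×1). The projector onto W = col(U) is P = U (U^T U)^(-1) U^T.
Compute U^T U =
  [13],
and U^T v = (-12).
Solve U^T U · c = U^T v for the coefficients: c = (-12/13). The projection is proj_W(v) = U c.
Check: (v - proj_W(v)) · u_1 = 0  (should be 0).
Result: proj_W(v) = (36/13, 0, -24/13).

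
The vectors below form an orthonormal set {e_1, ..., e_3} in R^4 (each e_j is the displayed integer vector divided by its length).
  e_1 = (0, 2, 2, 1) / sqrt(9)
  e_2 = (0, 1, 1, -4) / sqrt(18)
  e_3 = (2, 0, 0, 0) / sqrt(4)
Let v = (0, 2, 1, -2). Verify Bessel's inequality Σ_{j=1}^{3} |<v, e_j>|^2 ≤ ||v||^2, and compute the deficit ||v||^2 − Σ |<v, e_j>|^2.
Σ |<v, e_j>|^2 = 17/2; ||v||^2 = 9; deficit = 1/2

Write each e_j = u_j / sqrt(<u_j, u_j>) where u_j is the displayed integer vector. Then <v, e_j> = <v, u_j> / sqrt(<u_j, u_j>), so |<v, e_j>|^2 = <v, u_j>^2 / <u_j, u_j>.
Coefficients: <v, e_1> = 4/sqrt(9), <v, e_2> = 11/sqrt(18), <v, e_3> = 0/sqrt(4).
Square and sum: Σ |<v, e_j>|^2 = 17/2.
Compute ||v||^2 = v·v = 9.
Deficit = 9 − 17/2 = 1/2 ≥ 0, confirming Bessel's inequality. (The deficit equals ||v − Σ <v,e_j> e_j||^2, the squared distance from v to span{e_j}.)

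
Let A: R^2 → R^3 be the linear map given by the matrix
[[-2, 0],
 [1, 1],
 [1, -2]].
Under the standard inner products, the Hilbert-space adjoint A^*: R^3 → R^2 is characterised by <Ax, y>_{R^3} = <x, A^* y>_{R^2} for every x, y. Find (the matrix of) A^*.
A^* = A^T =
[[-2, 1, 1],
 [0, 1, -2]]

For real matrices with standard dot products, the defining identity <Ax, y> = <x, A^* y> gives (Ax)^T y = x^T (A^*) y, i.e. x^T A^T y = x^T (A^*) y. Since this holds for all x, y, we must have A^* = A^T. Therefore
A^* =
[[-2, 1, 1],
 [0, 1, -2]].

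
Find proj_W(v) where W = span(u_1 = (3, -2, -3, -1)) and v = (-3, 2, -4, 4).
proj_W(v) = (-15/23, 10/23, 15/23, 5/23)

Set up U = [u_1 | ... | u_1] ∈ R^(4×1). The projector onto W = col(U) is P = U (U^T U)^(-1) U^T.
Compute U^T U =
  [23],
and U^T v = (-5).
Solve U^T U · c = U^T v for the coefficients: c = (-5/23). The projection is proj_W(v) = U c.
Check: (v - proj_W(v)) · u_1 = 0  (should be 0).
Result: proj_W(v) = (-15/23, 10/23, 15/23, 5/23).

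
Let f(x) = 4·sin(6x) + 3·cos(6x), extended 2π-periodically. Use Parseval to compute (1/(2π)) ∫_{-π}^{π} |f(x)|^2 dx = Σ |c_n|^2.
Σ |c_n|^2 = 25/2

Expand |f|^2 and use orthogonality of {sin(nx), cos(mx)} on [-π, π]:
  ∫_{-π}^{π} sin(nx)^2 dx = π, ∫ cos(mx)^2 dx = π, and cross terms integrate to 0.
So ∫_{-π}^{π} f(x)^2 dx = 4^2 · π + 3^2 · π = (16 + 9)π.
Divide by 2π: (16 + 9)/2 = 25/2.
By Parseval, this equals Σ |c_n|^2.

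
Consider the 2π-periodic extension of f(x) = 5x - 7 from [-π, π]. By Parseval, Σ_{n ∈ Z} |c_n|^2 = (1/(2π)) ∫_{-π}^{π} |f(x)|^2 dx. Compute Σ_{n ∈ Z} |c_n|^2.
Σ |c_n|^2 = 25π^2/3 + 49

Expand and integrate term by term over [-π, π]:
  ∫ (5x)^2 dx = 25·(2π^3/3); ∫ 2·5·(-7)·x dx = 0 (odd integrand); ∫ (-7)^2 dx = 49·2π.
So (1/(2π)) ∫_{-π}^{π} (5x - 7)^2 dx = 25π^2/3 + 49 = 25π^2/3 + 49.
Parseval ⇒ Σ |c_n|^2 = 25π^2/3 + 49.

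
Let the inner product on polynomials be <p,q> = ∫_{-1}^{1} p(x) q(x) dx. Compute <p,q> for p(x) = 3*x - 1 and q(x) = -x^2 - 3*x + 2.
<p,q> = -28/3

Expand the product: p(x)·q(x) = -3*x^3 - 8*x^2 + 9*x - 2.
∫_{-1}^{1} of each monomial x^k gives [2/(k+1) if k even, 0 if k odd]. Integrating term-by-term (or equivalently evaluating the antiderivative F(x) = -3*x^4/4 - 8*x^3/3 + 9*x^2/2 - 2*x at the endpoints):
  F(1) − F(−1) = -11/12 − (101/12) = -28/3.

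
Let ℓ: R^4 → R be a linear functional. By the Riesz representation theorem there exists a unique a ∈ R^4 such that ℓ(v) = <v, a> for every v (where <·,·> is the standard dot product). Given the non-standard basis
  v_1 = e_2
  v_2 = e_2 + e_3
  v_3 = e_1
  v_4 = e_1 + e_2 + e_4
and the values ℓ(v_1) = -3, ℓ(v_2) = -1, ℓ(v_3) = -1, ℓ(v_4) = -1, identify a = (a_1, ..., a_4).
a = (-1, -3, 2, 3)

Write a = (a_1, ..., a_4) in the standard basis. For each basis vector v_i, ℓ(v_i) = <v_i, a> is a linear equation in the a_j's. Collect the n equations into a matrix system V a = ℓ, where row i of V is v_i (expressed in the standard basis). Since V is invertible (lower-triangular with 1s on the diagonal, up to permutation), solve by back-substitution:
  V =
[[0, 1, 0, 0],
 [0, 1, 1, 0],
 [1, 0, 0, 0],
 [1, 1, 0, 1]]
  V a = (-3, -1, -1, -1)
Solving gives a = (-1, -3, 2, 3).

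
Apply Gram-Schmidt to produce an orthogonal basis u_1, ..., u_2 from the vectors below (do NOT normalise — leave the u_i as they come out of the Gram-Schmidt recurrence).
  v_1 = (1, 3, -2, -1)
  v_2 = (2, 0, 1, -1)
Orthogonal basis:
  u_1 = (1, 3, -2, -1)
  u_2 = (29/15, -1/5, 17/15, -14/15)

Apply the Gram-Schmidt recurrence
  u_1 = v_1
  u_i = v_i − Σ_{j<i} ((v_i · u_j) / (u_j · u_j)) · u_j.

Step by step this gives:
  u_1 = (1, 3, -2, -1)
  u_2 = (29/15, -1/5, 17/15, -14/15)

Orthogonality check:
  u_2 · u_1 = 0 (should be 0)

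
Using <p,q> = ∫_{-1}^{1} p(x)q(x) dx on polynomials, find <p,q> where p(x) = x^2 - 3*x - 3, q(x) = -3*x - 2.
<p,q> = 50/3

Expand the product: p(x)·q(x) = -3*x^3 + 7*x^2 + 15*x + 6.
∫_{-1}^{1} of each monomial x^k gives [2/(k+1) if k even, 0 if k odd]. Integrating term-by-term (or equivalently evaluating the antiderivative F(x) = -3*x^4/4 + 7*x^3/3 + 15*x^2/2 + 6*x at the endpoints):
  F(1) − F(−1) = 181/12 − (-19/12) = 50/3.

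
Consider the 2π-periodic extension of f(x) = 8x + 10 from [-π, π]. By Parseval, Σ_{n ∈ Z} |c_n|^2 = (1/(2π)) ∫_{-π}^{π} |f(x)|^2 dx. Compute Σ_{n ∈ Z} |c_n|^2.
Σ |c_n|^2 = 64π^2/3 + 100

Expand and integrate term by term over [-π, π]:
  ∫ (8x)^2 dx = 64·(2π^3/3); ∫ 2·8·(10)·x dx = 0 (odd integrand); ∫ 10^2 dx = 100·2π.
So (1/(2π)) ∫_{-π}^{π} (8x + 10)^2 dx = 64π^2/3 + 100 = 64π^2/3 + 100.
Parseval ⇒ Σ |c_n|^2 = 64π^2/3 + 100.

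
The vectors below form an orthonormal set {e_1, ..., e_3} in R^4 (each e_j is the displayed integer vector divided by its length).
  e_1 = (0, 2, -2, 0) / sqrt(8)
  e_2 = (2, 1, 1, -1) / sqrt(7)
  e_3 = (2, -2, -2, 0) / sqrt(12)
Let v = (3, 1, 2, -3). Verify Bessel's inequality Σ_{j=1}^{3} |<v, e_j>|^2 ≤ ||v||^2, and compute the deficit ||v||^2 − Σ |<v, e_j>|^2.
Σ |<v, e_j>|^2 = 295/14; ||v||^2 = 23; deficit = 27/14

Write each e_j = u_j / sqrt(<u_j, u_j>) where u_j is the displayed integer vector. Then <v, e_j> = <v, u_j> / sqrt(<u_j, u_j>), so |<v, e_j>|^2 = <v, u_j>^2 / <u_j, u_j>.
Coefficients: <v, e_1> = -2/sqrt(8), <v, e_2> = 12/sqrt(7), <v, e_3> = 0/sqrt(12).
Square and sum: Σ |<v, e_j>|^2 = 295/14.
Compute ||v||^2 = v·v = 23.
Deficit = 23 − 295/14 = 27/14 ≥ 0, confirming Bessel's inequality. (The deficit equals ||v − Σ <v,e_j> e_j||^2, the squared distance from v to span{e_j}.)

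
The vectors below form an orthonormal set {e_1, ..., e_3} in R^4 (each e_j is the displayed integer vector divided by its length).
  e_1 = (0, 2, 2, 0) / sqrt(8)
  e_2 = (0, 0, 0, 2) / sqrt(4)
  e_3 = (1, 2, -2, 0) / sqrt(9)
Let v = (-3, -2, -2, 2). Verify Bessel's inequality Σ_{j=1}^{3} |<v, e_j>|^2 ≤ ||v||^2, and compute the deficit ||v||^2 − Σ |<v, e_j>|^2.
Σ |<v, e_j>|^2 = 13; ||v||^2 = 21; deficit = 8

Write each e_j = u_j / sqrt(<u_j, u_j>) where u_j is the displayed integer vector. Then <v, e_j> = <v, u_j> / sqrt(<u_j, u_j>), so |<v, e_j>|^2 = <v, u_j>^2 / <u_j, u_j>.
Coefficients: <v, e_1> = -8/sqrt(8), <v, e_2> = 4/sqrt(4), <v, e_3> = -3/sqrt(9).
Square and sum: Σ |<v, e_j>|^2 = 13.
Compute ||v||^2 = v·v = 21.
Deficit = 21 − 13 = 8 ≥ 0, confirming Bessel's inequality. (The deficit equals ||v − Σ <v,e_j> e_j||^2, the squared distance from v to span{e_j}.)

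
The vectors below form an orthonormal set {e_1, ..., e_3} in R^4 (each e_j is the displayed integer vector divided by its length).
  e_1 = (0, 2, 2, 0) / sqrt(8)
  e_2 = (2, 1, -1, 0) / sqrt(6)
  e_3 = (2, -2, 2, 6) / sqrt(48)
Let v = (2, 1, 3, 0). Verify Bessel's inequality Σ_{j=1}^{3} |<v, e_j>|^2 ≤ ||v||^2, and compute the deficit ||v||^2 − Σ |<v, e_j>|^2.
Σ |<v, e_j>|^2 = 10; ||v||^2 = 14; deficit = 4

Write each e_j = u_j / sqrt(<u_j, u_j>) where u_j is the displayed integer vector. Then <v, e_j> = <v, u_j> / sqrt(<u_j, u_j>), so |<v, e_j>|^2 = <v, u_j>^2 / <u_j, u_j>.
Coefficients: <v, e_1> = 8/sqrt(8), <v, e_2> = 2/sqrt(6), <v, e_3> = 8/sqrt(48).
Square and sum: Σ |<v, e_j>|^2 = 10.
Compute ||v||^2 = v·v = 14.
Deficit = 14 − 10 = 4 ≥ 0, confirming Bessel's inequality. (The deficit equals ||v − Σ <v,e_j> e_j||^2, the squared distance from v to span{e_j}.)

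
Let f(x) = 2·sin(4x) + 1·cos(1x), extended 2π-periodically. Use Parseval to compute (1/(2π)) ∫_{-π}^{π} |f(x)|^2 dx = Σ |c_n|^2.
Σ |c_n|^2 = 5/2

Expand |f|^2 and use orthogonality of {sin(nx), cos(mx)} on [-π, π]:
  ∫_{-π}^{π} sin(nx)^2 dx = π, ∫ cos(mx)^2 dx = π, and cross terms integrate to 0.
So ∫_{-π}^{π} f(x)^2 dx = 2^2 · π + 1^2 · π = (4 + 1)π.
Divide by 2π: (4 + 1)/2 = 5/2.
By Parseval, this equals Σ |c_n|^2.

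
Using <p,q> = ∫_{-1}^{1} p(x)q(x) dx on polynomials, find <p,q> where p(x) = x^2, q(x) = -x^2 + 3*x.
<p,q> = -2/5

Expand the product: p(x)·q(x) = -x^4 + 3*x^3.
∫_{-1}^{1} of each monomial x^k gives [2/(k+1) if k even, 0 if k odd]. Integrating term-by-term (or equivalently evaluating the antiderivative F(x) = -x^5/5 + 3*x^4/4 at the endpoints):
  F(1) − F(−1) = 11/20 − (19/20) = -2/5.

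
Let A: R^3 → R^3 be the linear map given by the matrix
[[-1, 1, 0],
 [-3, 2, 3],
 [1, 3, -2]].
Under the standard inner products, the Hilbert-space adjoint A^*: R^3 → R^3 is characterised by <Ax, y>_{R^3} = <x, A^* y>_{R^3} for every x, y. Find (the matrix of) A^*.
A^* = A^T =
[[-1, -3, 1],
 [1, 2, 3],
 [0, 3, -2]]

For real matrices with standard dot products, the defining identity <Ax, y> = <x, A^* y> gives (Ax)^T y = x^T (A^*) y, i.e. x^T A^T y = x^T (A^*) y. Since this holds for all x, y, we must have A^* = A^T. Therefore
A^* =
[[-1, -3, 1],
 [1, 2, 3],
 [0, 3, -2]].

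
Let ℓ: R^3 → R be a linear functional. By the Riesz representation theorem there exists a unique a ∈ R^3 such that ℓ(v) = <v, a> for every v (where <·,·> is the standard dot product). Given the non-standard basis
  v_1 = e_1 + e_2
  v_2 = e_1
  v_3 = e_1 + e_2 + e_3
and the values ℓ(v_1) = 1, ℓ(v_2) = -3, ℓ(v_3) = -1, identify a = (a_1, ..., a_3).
a = (-3, 4, -2)

Write a = (a_1, ..., a_3) in the standard basis. For each basis vector v_i, ℓ(v_i) = <v_i, a> is a linear equation in the a_j's. Collect the n equations into a matrix system V a = ℓ, where row i of V is v_i (expressed in the standard basis). Since V is invertible (lower-triangular with 1s on the diagonal, up to permutation), solve by back-substitution:
  V =
[[1, 1, 0],
 [1, 0, 0],
 [1, 1, 1]]
  V a = (1, -3, -1)
Solving gives a = (-3, 4, -2).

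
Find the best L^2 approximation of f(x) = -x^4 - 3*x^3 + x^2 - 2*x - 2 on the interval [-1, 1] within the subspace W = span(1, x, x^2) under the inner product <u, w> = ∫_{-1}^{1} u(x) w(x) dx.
g(x) = x^2/7 - 19*x/5 - 67/35

The best approximation g ∈ W is the orthogonal projection of f onto W. Writing g = a_0 + a_1 x + a_2 x^2, the coefficients solve the normal equations G · a = b where
  G_{ij} = <φ_i, φ_j> and b_i = <f, φ_i>, with φ_0 = 1, φ_1 = x, φ_2 = x^2.
G =
  [2, 0, 2/3]
  [0, 2/3, 0]
  [2/3, 0, 2/5],
b = (-56/15, -38/15, -128/105).
Solving gives a_0 = -67/35, a_1 = -19/5, a_2 = 1/7, so
  g(x) = x^2/7 - 19*x/5 - 67/35.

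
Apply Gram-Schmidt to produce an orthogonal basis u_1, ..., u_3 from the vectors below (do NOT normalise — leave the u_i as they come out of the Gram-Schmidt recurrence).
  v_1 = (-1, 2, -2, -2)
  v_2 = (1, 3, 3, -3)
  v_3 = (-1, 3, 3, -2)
Orthogonal basis:
  u_1 = (-1, 2, -2, -2)
  u_2 = (18/13, 29/13, 49/13, -29/13)
  u_3 = (-196/113, 145/339, 245/339, 194/339)

Apply the Gram-Schmidt recurrence
  u_1 = v_1
  u_i = v_i − Σ_{j<i} ((v_i · u_j) / (u_j · u_j)) · u_j.

Step by step this gives:
  u_1 = (-1, 2, -2, -2)
  u_2 = (18/13, 29/13, 49/13, -29/13)
  u_3 = (-196/113, 145/339, 245/339, 194/339)

Orthogonality check:
  u_2 · u_1 = 0 (should be 0)
  u_3 · u_1 = 0 (should be 0)
  u_3 · u_2 = 0 (should be 0)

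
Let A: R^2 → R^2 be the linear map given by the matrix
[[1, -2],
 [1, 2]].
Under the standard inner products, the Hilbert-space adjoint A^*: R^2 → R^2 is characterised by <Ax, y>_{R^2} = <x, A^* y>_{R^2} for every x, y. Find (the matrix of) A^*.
A^* = A^T =
[[1, 1],
 [-2, 2]]

For real matrices with standard dot products, the defining identity <Ax, y> = <x, A^* y> gives (Ax)^T y = x^T (A^*) y, i.e. x^T A^T y = x^T (A^*) y. Since this holds for all x, y, we must have A^* = A^T. Therefore
A^* =
[[1, 1],
 [-2, 2]].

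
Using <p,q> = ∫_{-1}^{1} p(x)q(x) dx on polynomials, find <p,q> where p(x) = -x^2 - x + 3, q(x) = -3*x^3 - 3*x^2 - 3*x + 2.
<p,q> = 136/15

Expand the product: p(x)·q(x) = 3*x^5 + 6*x^4 - 3*x^3 - 8*x^2 - 11*x + 6.
∫_{-1}^{1} of each monomial x^k gives [2/(k+1) if k even, 0 if k odd]. Integrating term-by-term (or equivalently evaluating the antiderivative F(x) = x^6/2 + 6*x^5/5 - 3*x^4/4 - 8*x^3/3 - 11*x^2/2 + 6*x at the endpoints):
  F(1) − F(−1) = -73/60 − (-617/60) = 136/15.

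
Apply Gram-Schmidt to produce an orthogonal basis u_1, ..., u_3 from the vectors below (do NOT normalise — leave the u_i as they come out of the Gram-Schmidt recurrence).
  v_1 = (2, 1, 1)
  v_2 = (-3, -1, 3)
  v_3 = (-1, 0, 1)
Orthogonal basis:
  u_1 = (2, 1, 1)
  u_2 = (-5/3, -1/3, 11/3)
  u_3 = (-6/49, 27/98, -3/98)

Apply the Gram-Schmidt recurrence
  u_1 = v_1
  u_i = v_i − Σ_{j<i} ((v_i · u_j) / (u_j · u_j)) · u_j.

Step by step this gives:
  u_1 = (2, 1, 1)
  u_2 = (-5/3, -1/3, 11/3)
  u_3 = (-6/49, 27/98, -3/98)

Orthogonality check:
  u_2 · u_1 = 0 (should be 0)
  u_3 · u_1 = 0 (should be 0)
  u_3 · u_2 = 0 (should be 0)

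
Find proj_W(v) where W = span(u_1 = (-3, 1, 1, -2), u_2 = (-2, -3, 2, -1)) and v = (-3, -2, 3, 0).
proj_W(v) = (-562/221, -42/17, 454/221, -308/221)

Set up U = [u_1 | ... | u_2] ∈ R^(4×2). The projector onto W = col(U) is P = U (U^T U)^(-1) U^T.
Compute U^T U =
  [15, 7]
  [7, 18],
and U^T v = (10, 18).
Solve U^T U · c = U^T v for the coefficients: c = (54/221, 200/221). The projection is proj_W(v) = U c.
Check: (v - proj_W(v)) · u_1 = 0  (should be 0).
Check: (v - proj_W(v)) · u_2 = 0  (should be 0).
Result: proj_W(v) = (-562/221, -42/17, 454/221, -308/221).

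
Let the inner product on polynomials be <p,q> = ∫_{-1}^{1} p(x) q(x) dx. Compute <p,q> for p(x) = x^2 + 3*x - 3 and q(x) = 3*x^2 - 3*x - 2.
<p,q> = -2/15

Expand the product: p(x)·q(x) = 3*x^4 + 6*x^3 - 20*x^2 + 3*x + 6.
∫_{-1}^{1} of each monomial x^k gives [2/(k+1) if k even, 0 if k odd]. Integrating term-by-term (or equivalently evaluating the antiderivative F(x) = 3*x^5/5 + 3*x^4/2 - 20*x^3/3 + 3*x^2/2 + 6*x at the endpoints):
  F(1) − F(−1) = 44/15 − (46/15) = -2/15.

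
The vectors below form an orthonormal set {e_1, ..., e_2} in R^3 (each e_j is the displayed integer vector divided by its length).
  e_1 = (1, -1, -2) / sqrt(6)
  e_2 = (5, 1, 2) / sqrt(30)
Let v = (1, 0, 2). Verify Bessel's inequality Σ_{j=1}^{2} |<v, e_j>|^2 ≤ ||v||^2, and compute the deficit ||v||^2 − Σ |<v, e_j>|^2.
Σ |<v, e_j>|^2 = 21/5; ||v||^2 = 5; deficit = 4/5

Write each e_j = u_j / sqrt(<u_j, u_j>) where u_j is the displayed integer vector. Then <v, e_j> = <v, u_j> / sqrt(<u_j, u_j>), so |<v, e_j>|^2 = <v, u_j>^2 / <u_j, u_j>.
Coefficients: <v, e_1> = -3/sqrt(6), <v, e_2> = 9/sqrt(30).
Square and sum: Σ |<v, e_j>|^2 = 21/5.
Compute ||v||^2 = v·v = 5.
Deficit = 5 − 21/5 = 4/5 ≥ 0, confirming Bessel's inequality. (The deficit equals ||v − Σ <v,e_j> e_j||^2, the squared distance from v to span{e_j}.)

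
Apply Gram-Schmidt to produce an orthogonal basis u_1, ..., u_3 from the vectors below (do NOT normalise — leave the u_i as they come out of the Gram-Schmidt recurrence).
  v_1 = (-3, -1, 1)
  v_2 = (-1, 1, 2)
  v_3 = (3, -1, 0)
Orthogonal basis:
  u_1 = (-3, -1, 1)
  u_2 = (1/11, 15/11, 18/11)
  u_3 = (21/25, -7/5, 28/25)

Apply the Gram-Schmidt recurrence
  u_1 = v_1
  u_i = v_i − Σ_{j<i} ((v_i · u_j) / (u_j · u_j)) · u_j.

Step by step this gives:
  u_1 = (-3, -1, 1)
  u_2 = (1/11, 15/11, 18/11)
  u_3 = (21/25, -7/5, 28/25)

Orthogonality check:
  u_2 · u_1 = 0 (should be 0)
  u_3 · u_1 = 0 (should be 0)
  u_3 · u_2 = 0 (should be 0)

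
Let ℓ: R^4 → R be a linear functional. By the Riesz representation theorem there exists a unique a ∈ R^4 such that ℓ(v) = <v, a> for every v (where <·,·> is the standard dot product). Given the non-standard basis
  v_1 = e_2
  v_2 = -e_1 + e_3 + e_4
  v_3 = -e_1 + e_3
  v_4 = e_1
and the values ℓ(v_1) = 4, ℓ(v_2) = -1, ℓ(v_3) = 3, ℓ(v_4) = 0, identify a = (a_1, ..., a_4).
a = (0, 4, 3, -4)

Write a = (a_1, ..., a_4) in the standard basis. For each basis vector v_i, ℓ(v_i) = <v_i, a> is a linear equation in the a_j's. Collect the n equations into a matrix system V a = ℓ, where row i of V is v_i (expressed in the standard basis). Since V is invertible (lower-triangular with 1s on the diagonal, up to permutation), solve by back-substitution:
  V =
[[0, 1, 0, 0],
 [-1, 0, 1, 1],
 [-1, 0, 1, 0],
 [1, 0, 0, 0]]
  V a = (4, -1, 3, 0)
Solving gives a = (0, 4, 3, -4).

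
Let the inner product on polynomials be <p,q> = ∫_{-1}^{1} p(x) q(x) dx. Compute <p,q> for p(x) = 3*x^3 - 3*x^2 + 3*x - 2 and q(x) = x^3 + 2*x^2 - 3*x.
<p,q> = -1324/105

Expand the product: p(x)·q(x) = 3*x^6 + 3*x^5 - 12*x^4 + 13*x^3 - 13*x^2 + 6*x.
∫_{-1}^{1} of each monomial x^k gives [2/(k+1) if k even, 0 if k odd]. Integrating term-by-term (or equivalently evaluating the antiderivative F(x) = 3*x^7/7 + x^6/2 - 12*x^5/5 + 13*x^4/4 - 13*x^3/3 + 3*x^2 at the endpoints):
  F(1) − F(−1) = 187/420 − (5483/420) = -1324/105.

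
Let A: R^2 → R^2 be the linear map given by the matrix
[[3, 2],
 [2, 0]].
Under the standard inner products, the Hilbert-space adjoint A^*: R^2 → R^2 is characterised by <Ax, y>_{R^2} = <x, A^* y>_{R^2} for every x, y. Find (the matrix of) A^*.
A^* = A^T =
[[3, 2],
 [2, 0]]

For real matrices with standard dot products, the defining identity <Ax, y> = <x, A^* y> gives (Ax)^T y = x^T (A^*) y, i.e. x^T A^T y = x^T (A^*) y. Since this holds for all x, y, we must have A^* = A^T. Therefore
A^* =
[[3, 2],
 [2, 0]].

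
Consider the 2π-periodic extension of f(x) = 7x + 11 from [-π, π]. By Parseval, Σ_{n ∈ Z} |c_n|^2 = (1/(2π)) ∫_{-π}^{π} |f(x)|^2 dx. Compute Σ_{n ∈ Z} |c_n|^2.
Σ |c_n|^2 = 49π^2/3 + 121

Expand and integrate term by term over [-π, π]:
  ∫ (7x)^2 dx = 49·(2π^3/3); ∫ 2·7·(11)·x dx = 0 (odd integrand); ∫ 11^2 dx = 121·2π.
So (1/(2π)) ∫_{-π}^{π} (7x + 11)^2 dx = 49π^2/3 + 121 = 49π^2/3 + 121.
Parseval ⇒ Σ |c_n|^2 = 49π^2/3 + 121.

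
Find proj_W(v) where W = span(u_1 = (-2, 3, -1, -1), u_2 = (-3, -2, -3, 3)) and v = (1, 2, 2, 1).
proj_W(v) = (388/465, 131/155, 419/465, -481/465)

Set up U = [u_1 | ... | u_2] ∈ R^(4×2). The projector onto W = col(U) is P = U (U^T U)^(-1) U^T.
Compute U^T U =
  [15, 0]
  [0, 31],
and U^T v = (1, -10).
Solve U^T U · c = U^T v for the coefficients: c = (1/15, -10/31). The projection is proj_W(v) = U c.
Check: (v - proj_W(v)) · u_1 = 0  (should be 0).
Check: (v - proj_W(v)) · u_2 = 0  (should be 0).
Result: proj_W(v) = (388/465, 131/155, 419/465, -481/465).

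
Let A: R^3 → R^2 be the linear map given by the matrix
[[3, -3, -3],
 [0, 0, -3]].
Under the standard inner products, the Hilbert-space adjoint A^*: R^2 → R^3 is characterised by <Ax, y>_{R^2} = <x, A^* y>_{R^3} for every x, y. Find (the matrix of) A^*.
A^* = A^T =
[[3, 0],
 [-3, 0],
 [-3, -3]]

For real matrices with standard dot products, the defining identity <Ax, y> = <x, A^* y> gives (Ax)^T y = x^T (A^*) y, i.e. x^T A^T y = x^T (A^*) y. Since this holds for all x, y, we must have A^* = A^T. Therefore
A^* =
[[3, 0],
 [-3, 0],
 [-3, -3]].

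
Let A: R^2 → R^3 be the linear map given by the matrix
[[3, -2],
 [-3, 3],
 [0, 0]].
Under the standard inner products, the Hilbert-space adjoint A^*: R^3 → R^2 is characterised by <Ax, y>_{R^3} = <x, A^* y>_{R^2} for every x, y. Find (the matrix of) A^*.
A^* = A^T =
[[3, -3, 0],
 [-2, 3, 0]]

For real matrices with standard dot products, the defining identity <Ax, y> = <x, A^* y> gives (Ax)^T y = x^T (A^*) y, i.e. x^T A^T y = x^T (A^*) y. Since this holds for all x, y, we must have A^* = A^T. Therefore
A^* =
[[3, -3, 0],
 [-2, 3, 0]].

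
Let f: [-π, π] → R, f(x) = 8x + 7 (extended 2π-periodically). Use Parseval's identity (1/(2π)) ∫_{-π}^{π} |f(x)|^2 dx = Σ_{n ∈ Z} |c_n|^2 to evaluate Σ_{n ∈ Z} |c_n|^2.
Σ |c_n|^2 = 64π^2/3 + 49

Expand and integrate term by term over [-π, π]:
  ∫ (8x)^2 dx = 64·(2π^3/3); ∫ 2·8·(7)·x dx = 0 (odd integrand); ∫ 7^2 dx = 49·2π.
So (1/(2π)) ∫_{-π}^{π} (8x + 7)^2 dx = 64π^2/3 + 49 = 64π^2/3 + 49.
Parseval ⇒ Σ |c_n|^2 = 64π^2/3 + 49.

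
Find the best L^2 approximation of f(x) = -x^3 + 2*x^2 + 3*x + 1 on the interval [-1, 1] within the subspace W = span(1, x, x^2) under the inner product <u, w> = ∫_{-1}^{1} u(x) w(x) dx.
g(x) = 2*x^2 + 12*x/5 + 1

The best approximation g ∈ W is the orthogonal projection of f onto W. Writing g = a_0 + a_1 x + a_2 x^2, the coefficients solve the normal equations G · a = b where
  G_{ij} = <φ_i, φ_j> and b_i = <f, φ_i>, with φ_0 = 1, φ_1 = x, φ_2 = x^2.
G =
  [2, 0, 2/3]
  [0, 2/3, 0]
  [2/3, 0, 2/5],
b = (10/3, 8/5, 22/15).
Solving gives a_0 = 1, a_1 = 12/5, a_2 = 2, so
  g(x) = 2*x^2 + 12*x/5 + 1.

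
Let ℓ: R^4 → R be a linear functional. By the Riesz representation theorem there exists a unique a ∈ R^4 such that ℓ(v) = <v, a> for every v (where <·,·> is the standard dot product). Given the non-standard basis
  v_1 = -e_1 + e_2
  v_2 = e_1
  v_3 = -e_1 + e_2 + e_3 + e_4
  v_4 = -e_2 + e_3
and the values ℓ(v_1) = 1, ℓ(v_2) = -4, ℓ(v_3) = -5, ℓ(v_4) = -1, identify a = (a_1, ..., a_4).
a = (-4, -3, -4, -2)

Write a = (a_1, ..., a_4) in the standard basis. For each basis vector v_i, ℓ(v_i) = <v_i, a> is a linear equation in the a_j's. Collect the n equations into a matrix system V a = ℓ, where row i of V is v_i (expressed in the standard basis). Since V is invertible (lower-triangular with 1s on the diagonal, up to permutation), solve by back-substitution:
  V =
[[-1, 1, 0, 0],
 [1, 0, 0, 0],
 [-1, 1, 1, 1],
 [0, -1, 1, 0]]
  V a = (1, -4, -5, -1)
Solving gives a = (-4, -3, -4, -2).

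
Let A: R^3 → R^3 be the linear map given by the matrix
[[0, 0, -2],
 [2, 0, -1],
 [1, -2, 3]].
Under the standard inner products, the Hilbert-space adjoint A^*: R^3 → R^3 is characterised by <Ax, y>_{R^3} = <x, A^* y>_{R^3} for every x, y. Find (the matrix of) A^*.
A^* = A^T =
[[0, 2, 1],
 [0, 0, -2],
 [-2, -1, 3]]

For real matrices with standard dot products, the defining identity <Ax, y> = <x, A^* y> gives (Ax)^T y = x^T (A^*) y, i.e. x^T A^T y = x^T (A^*) y. Since this holds for all x, y, we must have A^* = A^T. Therefore
A^* =
[[0, 2, 1],
 [0, 0, -2],
 [-2, -1, 3]].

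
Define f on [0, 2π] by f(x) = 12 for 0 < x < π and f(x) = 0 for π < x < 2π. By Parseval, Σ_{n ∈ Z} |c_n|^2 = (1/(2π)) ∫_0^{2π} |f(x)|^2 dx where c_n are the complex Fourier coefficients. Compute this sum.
Σ |c_n|^2 = 72

Parseval equates the L^2 energy of f (normalised by 1/(2π)) with the ℓ^2 sum of its Fourier coefficients: (1/(2π)) ∫_0^{2π} |f|^2 = Σ |c_n|^2.
Compute the left side: (1/(2π)) [∫_0^π 12^2 dx + ∫_π^{2π} 0^2 dx] = (1/(2π)) · (144π + 0π) = (144 + 0)/2 = 72.
So Σ_{n ∈ Z} |c_n|^2 = 72.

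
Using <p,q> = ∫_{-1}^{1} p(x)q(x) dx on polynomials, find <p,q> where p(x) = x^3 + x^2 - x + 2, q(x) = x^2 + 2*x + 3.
<p,q> = 76/5

Expand the product: p(x)·q(x) = x^5 + 3*x^4 + 4*x^3 + 3*x^2 + x + 6.
∫_{-1}^{1} of each monomial x^k gives [2/(k+1) if k even, 0 if k odd]. Integrating term-by-term (or equivalently evaluating the antiderivative F(x) = x^6/6 + 3*x^5/5 + x^4 + x^3 + x^2/2 + 6*x at the endpoints):
  F(1) − F(−1) = 139/15 − (-89/15) = 76/5.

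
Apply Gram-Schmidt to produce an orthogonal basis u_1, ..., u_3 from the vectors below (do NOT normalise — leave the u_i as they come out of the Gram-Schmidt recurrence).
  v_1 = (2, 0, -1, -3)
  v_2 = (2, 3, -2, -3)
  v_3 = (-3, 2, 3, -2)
Orthogonal basis:
  u_1 = (2, 0, -1, -3)
  u_2 = (-1/7, 3, -13/14, 3/14)
  u_3 = (-351/139, 143/139, 429/139, -377/139)

Apply the Gram-Schmidt recurrence
  u_1 = v_1
  u_i = v_i − Σ_{j<i} ((v_i · u_j) / (u_j · u_j)) · u_j.

Step by step this gives:
  u_1 = (2, 0, -1, -3)
  u_2 = (-1/7, 3, -13/14, 3/14)
  u_3 = (-351/139, 143/139, 429/139, -377/139)

Orthogonality check:
  u_2 · u_1 = 0 (should be 0)
  u_3 · u_1 = 0 (should be 0)
  u_3 · u_2 = 0 (should be 0)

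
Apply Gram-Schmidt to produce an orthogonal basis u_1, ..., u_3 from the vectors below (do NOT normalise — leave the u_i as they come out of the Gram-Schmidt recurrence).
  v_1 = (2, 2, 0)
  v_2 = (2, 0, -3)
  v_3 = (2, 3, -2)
Orthogonal basis:
  u_1 = (2, 2, 0)
  u_2 = (1, -1, -3)
  u_3 = (-21/22, 21/22, -7/11)

Apply the Gram-Schmidt recurrence
  u_1 = v_1
  u_i = v_i − Σ_{j<i} ((v_i · u_j) / (u_j · u_j)) · u_j.

Step by step this gives:
  u_1 = (2, 2, 0)
  u_2 = (1, -1, -3)
  u_3 = (-21/22, 21/22, -7/11)

Orthogonality check:
  u_2 · u_1 = 0 (should be 0)
  u_3 · u_1 = 0 (should be 0)
  u_3 · u_2 = 0 (should be 0)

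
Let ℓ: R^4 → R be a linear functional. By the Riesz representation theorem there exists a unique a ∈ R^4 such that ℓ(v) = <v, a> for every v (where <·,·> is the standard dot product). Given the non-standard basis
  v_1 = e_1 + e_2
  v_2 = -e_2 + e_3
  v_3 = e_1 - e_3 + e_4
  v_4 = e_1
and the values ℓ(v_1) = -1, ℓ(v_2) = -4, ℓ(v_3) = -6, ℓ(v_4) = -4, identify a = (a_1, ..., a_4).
a = (-4, 3, -1, -3)

Write a = (a_1, ..., a_4) in the standard basis. For each basis vector v_i, ℓ(v_i) = <v_i, a> is a linear equation in the a_j's. Collect the n equations into a matrix system V a = ℓ, where row i of V is v_i (expressed in the standard basis). Since V is invertible (lower-triangular with 1s on the diagonal, up to permutation), solve by back-substitution:
  V =
[[1, 1, 0, 0],
 [0, -1, 1, 0],
 [1, 0, -1, 1],
 [1, 0, 0, 0]]
  V a = (-1, -4, -6, -4)
Solving gives a = (-4, 3, -1, -3).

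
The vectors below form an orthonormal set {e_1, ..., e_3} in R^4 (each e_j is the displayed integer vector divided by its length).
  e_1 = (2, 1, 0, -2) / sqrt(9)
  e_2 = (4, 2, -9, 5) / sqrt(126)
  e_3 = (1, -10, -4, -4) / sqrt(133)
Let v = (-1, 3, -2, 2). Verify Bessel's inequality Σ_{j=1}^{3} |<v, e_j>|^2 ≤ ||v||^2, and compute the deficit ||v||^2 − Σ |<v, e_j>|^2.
Σ |<v, e_j>|^2 = 292/19; ||v||^2 = 18; deficit = 50/19

Write each e_j = u_j / sqrt(<u_j, u_j>) where u_j is the displayed integer vector. Then <v, e_j> = <v, u_j> / sqrt(<u_j, u_j>), so |<v, e_j>|^2 = <v, u_j>^2 / <u_j, u_j>.
Coefficients: <v, e_1> = -3/sqrt(9), <v, e_2> = 30/sqrt(126), <v, e_3> = -31/sqrt(133).
Square and sum: Σ |<v, e_j>|^2 = 292/19.
Compute ||v||^2 = v·v = 18.
Deficit = 18 − 292/19 = 50/19 ≥ 0, confirming Bessel's inequality. (The deficit equals ||v − Σ <v,e_j> e_j||^2, the squared distance from v to span{e_j}.)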